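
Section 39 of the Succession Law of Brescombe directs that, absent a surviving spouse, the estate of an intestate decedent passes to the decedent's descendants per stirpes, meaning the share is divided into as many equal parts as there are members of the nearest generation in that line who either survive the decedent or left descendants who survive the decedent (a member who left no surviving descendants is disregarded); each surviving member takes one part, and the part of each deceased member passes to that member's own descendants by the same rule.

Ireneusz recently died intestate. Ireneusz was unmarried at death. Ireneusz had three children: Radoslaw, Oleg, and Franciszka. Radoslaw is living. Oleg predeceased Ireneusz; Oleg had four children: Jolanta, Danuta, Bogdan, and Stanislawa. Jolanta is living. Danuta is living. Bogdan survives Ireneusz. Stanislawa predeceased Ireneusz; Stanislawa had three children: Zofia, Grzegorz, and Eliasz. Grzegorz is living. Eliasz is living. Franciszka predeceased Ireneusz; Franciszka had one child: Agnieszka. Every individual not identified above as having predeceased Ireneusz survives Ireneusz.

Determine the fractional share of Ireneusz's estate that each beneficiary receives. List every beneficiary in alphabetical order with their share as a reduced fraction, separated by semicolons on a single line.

Agnieszka 1/3; Bogdan 1/12; Danuta 1/12; Eliasz 1/36; Grzegorz 1/36; Jolanta 1/12; Radoslaw 1/3; Zofia 1/36

There is no surviving spouse, so the entire estate passes to Ireneusz's descendants per stirpes.
The estate is divided into 3 equal shares of 1/3 among Radoslaw, Oleg, Franciszka.
Radoslaw is living and takes 1/3.
Oleg predeceased; the 1/3 allotted to Oleg's branch passes to Oleg's issue by representation.
The 1/3 is divided into 4 equal shares of 1/12 among Jolanta, Danuta, Bogdan, Stanislawa.
Jolanta is living and takes 1/12.
Danuta is living and takes 1/12.
Bogdan is living and takes 1/12.
Stanislawa predeceased; the 1/12 allotted to Stanislawa's branch passes to Stanislawa's issue by representation.
The 1/12 is divided into 3 equal shares of 1/36 among Zofia, Grzegorz, Eliasz.
Zofia is living and takes 1/36.
Grzegorz is living and takes 1/36.
Eliasz is living and takes 1/36.
Franciszka predeceased; the 1/3 allotted to Franciszka's branch passes to Franciszka's issue by representation.
Agnieszka is the sole taker at this level and receives the full 1/3.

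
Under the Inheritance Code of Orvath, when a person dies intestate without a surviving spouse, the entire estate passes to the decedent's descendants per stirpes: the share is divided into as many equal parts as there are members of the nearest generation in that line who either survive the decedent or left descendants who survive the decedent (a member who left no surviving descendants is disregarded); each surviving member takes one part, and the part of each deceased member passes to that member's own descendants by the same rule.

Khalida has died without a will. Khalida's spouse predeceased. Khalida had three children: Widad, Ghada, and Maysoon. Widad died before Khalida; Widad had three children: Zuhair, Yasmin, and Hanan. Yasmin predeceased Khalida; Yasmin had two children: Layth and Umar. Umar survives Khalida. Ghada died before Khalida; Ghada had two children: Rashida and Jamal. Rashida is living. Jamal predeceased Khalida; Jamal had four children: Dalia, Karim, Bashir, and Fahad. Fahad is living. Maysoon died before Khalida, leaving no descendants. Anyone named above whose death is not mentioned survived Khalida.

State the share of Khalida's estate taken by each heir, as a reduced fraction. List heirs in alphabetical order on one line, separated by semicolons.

There is no surviving spouse, so the entire estate passes to Khalida's descendants per stirpes.
Maysoon left no surviving issue, so that branch lapses and is disregarded.
The estate is divided into 2 equal shares of 1/2 among Widad, Ghada.
Widad predeceased; the 1/2 allotted to Widad's branch passes to Widad's issue by representation.
The 1/2 is divided into 3 equal shares of 1/6 among Zuhair, Yasmin, Hanan.
Zuhair is living and takes 1/6.
Yasmin predeceased; the 1/6 allotted to Yasmin's branch passes to Yasmin's issue by representation.
The 1/6 is divided into 2 equal shares of 1/12 among Layth, Umar.
Layth is living and takes 1/12.
Umar is living and takes 1/12.
Hanan is living and takes 1/6.
Ghada predeceased; the 1/2 allotted to Ghada's branch passes to Ghada's issue by representation.
The 1/2 is divided into 2 equal shares of 1/4 among Rashida, Jamal.
Rashida is living and takes 1/4.
Jamal predeceased; the 1/4 allotted to Jamal's branch passes to Jamal's issue by representation.
The 1/4 is divided into 4 equal shares of 1/16 among Dalia, Karim, Bashir, Fahad.
Dalia is living and takes 1/16.
Karim is living and takes 1/16.
Bashir is living and takes 1/16.
Fahad is living and takes 1/16.

Bashir 1/16; Dalia 1/16; Fahad 1/16; Hanan 1/6; Karim 1/16; Layth 1/12; Rashida 1/4; Umar 1/12; Zuhair 1/6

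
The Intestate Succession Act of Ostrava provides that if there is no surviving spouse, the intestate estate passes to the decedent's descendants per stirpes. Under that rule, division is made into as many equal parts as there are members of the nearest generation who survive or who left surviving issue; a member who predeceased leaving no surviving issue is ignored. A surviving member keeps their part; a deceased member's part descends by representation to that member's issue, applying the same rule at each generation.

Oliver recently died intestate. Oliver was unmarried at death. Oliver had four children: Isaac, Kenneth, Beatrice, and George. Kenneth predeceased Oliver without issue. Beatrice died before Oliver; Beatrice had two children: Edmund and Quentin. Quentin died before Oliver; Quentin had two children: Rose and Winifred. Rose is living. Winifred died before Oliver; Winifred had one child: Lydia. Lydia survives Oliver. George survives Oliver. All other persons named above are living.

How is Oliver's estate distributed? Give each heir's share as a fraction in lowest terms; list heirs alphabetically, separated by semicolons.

There is no surviving spouse, so the entire estate passes to Oliver's descendants per stirpes.
Kenneth left no surviving issue, so that branch lapses and is disregarded.
The estate is divided into 3 equal shares of 1/3 among Isaac, Beatrice, George.
Isaac is living and takes 1/3.
Beatrice predeceased; the 1/3 allotted to Beatrice's branch passes to Beatrice's issue by representation.
The 1/3 is divided into 2 equal shares of 1/6 among Edmund, Quentin.
Edmund is living and takes 1/6.
Quentin predeceased; the 1/6 allotted to Quentin's branch passes to Quentin's issue by representation.
The 1/6 is divided into 2 equal shares of 1/12 among Rose, Winifred.
Rose is living and takes 1/12.
Winifred predeceased; the 1/12 allotted to Winifred's branch passes to Winifred's issue by representation.
Lydia is the sole taker at this level and receives the full 1/12.
George is living and takes 1/3.

Edmund 1/6; George 1/3; Isaac 1/3; Lydia 1/12; Rose 1/12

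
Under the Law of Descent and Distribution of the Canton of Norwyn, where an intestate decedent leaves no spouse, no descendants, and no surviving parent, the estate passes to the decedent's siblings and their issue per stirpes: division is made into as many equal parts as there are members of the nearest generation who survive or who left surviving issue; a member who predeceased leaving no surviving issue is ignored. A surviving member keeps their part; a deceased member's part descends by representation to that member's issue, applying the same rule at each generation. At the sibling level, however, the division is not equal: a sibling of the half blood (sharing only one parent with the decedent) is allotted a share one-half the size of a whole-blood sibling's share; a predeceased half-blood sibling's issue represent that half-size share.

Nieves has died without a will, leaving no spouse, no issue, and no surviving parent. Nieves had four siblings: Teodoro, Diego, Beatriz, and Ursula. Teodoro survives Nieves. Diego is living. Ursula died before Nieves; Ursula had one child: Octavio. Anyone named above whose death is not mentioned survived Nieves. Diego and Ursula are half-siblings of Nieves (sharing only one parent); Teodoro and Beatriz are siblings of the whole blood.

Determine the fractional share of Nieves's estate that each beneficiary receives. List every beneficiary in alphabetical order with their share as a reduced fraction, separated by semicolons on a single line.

No spouse, descendants, or parent survives, so the estate passes to Nieves's siblings per stirpes.
Half-blood siblings count for one-half the weight of whole-blood siblings at the initial division.
Dividing 1 in proportion to weights (total weight 3): Teodoro (weight 1) → 1/3; Diego (weight 1/2) → 1/6; Beatriz (weight 1) → 1/3; Ursula (weight 1/2) → 1/6.
Teodoro is living and takes 1/3.
Diego is living and takes 1/6.
Beatriz is living and takes 1/3.
Ursula predeceased; the 1/6 allotted to Ursula's branch passes to Ursula's issue by representation.
Octavio is the sole taker at this level and receives the full 1/6.

Beatriz 1/3; Diego 1/6; Octavio 1/6; Teodoro 1/3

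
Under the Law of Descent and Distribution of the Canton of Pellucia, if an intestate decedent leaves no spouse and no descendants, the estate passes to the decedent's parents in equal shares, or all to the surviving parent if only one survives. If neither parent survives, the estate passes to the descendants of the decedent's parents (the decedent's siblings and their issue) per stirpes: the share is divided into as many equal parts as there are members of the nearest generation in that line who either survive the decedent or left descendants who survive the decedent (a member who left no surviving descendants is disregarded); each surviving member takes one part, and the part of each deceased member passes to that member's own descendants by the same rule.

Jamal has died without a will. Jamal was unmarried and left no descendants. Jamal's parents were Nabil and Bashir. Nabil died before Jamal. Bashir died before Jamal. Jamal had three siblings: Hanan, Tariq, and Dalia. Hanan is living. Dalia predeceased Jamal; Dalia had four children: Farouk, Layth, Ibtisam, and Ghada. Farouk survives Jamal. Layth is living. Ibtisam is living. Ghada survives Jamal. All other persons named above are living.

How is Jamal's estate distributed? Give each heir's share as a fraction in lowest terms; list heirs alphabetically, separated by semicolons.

Neither parent survives and there are no descendants, so the estate passes to Jamal's siblings and their issue per stirpes.
The estate is divided into 3 equal shares of 1/3 among Hanan, Tariq, Dalia.
Hanan is living and takes 1/3.
Tariq is living and takes 1/3.
Dalia predeceased; the 1/3 allotted to Dalia's branch passes to Dalia's issue by representation.
The 1/3 is divided into 4 equal shares of 1/12 among Farouk, Layth, Ibtisam, Ghada.
Farouk is living and takes 1/12.
Layth is living and takes 1/12.
Ibtisam is living and takes 1/12.
Ghada is living and takes 1/12.

Farouk 1/12; Ghada 1/12; Hanan 1/3; Ibtisam 1/12; Layth 1/12; Tariq 1/3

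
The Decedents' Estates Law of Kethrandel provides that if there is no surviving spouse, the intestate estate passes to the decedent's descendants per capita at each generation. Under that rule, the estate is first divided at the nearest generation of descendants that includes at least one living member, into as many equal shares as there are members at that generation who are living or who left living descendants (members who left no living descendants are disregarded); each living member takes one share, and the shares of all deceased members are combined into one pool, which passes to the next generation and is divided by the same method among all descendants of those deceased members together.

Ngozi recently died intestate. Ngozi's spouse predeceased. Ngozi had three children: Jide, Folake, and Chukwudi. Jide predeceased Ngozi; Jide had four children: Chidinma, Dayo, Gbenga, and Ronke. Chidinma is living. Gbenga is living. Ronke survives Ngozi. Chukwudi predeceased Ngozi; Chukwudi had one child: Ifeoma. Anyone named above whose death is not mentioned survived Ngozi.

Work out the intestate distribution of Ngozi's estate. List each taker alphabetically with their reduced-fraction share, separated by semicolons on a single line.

There is no surviving spouse, so the entire estate passes to Ngozi's descendants per capita at each generation.
At generation 1 (Jide, Folake, Chukwudi) there are 3 shares of (1)/3 = 1/3 each.
Living: Folake — each takes 1/3.
Deceased: Jide and Chukwudi. Their combined 2/3 is pooled and carried to generation 2.
At generation 2 (Chidinma, Dayo, Gbenga, Ronke, Ifeoma) there are 5 shares of (2/3)/5 = 2/15 each.
Living: Chidinma, Dayo, Gbenga, Ronke, and Ifeoma — each takes 2/15.

Chidinma 2/15; Dayo 2/15; Folake 1/3; Gbenga 2/15; Ifeoma 2/15; Ronke 2/15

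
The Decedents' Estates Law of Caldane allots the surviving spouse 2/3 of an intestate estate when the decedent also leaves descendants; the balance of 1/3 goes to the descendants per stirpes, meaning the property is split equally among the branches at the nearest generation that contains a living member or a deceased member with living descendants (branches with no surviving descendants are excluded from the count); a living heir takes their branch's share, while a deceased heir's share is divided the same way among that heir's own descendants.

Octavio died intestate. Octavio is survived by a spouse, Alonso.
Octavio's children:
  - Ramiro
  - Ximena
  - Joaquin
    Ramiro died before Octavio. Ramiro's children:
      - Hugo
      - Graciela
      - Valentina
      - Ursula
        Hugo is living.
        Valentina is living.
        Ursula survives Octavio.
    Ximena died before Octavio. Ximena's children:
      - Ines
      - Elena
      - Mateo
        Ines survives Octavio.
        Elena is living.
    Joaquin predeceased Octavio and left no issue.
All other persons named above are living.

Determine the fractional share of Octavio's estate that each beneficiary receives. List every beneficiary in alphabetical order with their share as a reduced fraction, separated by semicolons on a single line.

Alonso, as surviving spouse, takes 2/3.
The remaining 1/3 passes to Octavio's descendants per stirpes.
Joaquin left no surviving issue, so that branch lapses and is disregarded.
The 1/3 is divided into 2 equal shares of 1/6 among Ramiro, Ximena.
Ramiro predeceased; the 1/6 allotted to Ramiro's branch passes to Ramiro's issue by representation.
The 1/6 is divided into 4 equal shares of 1/24 among Hugo, Graciela, Valentina, Ursula.
Hugo is living and takes 1/24.
Graciela is living and takes 1/24.
Valentina is living and takes 1/24.
Ursula is living and takes 1/24.
Ximena predeceased; the 1/6 allotted to Ximena's branch passes to Ximena's issue by representation.
The 1/6 is divided into 3 equal shares of 1/18 among Ines, Elena, Mateo.
Ines is living and takes 1/18.
Elena is living and takes 1/18.
Mateo is living and takes 1/18.

Alonso 2/3; Elena 1/18; Graciela 1/24; Hugo 1/24; Ines 1/18; Mateo 1/18; Ursula 1/24; Valentina 1/24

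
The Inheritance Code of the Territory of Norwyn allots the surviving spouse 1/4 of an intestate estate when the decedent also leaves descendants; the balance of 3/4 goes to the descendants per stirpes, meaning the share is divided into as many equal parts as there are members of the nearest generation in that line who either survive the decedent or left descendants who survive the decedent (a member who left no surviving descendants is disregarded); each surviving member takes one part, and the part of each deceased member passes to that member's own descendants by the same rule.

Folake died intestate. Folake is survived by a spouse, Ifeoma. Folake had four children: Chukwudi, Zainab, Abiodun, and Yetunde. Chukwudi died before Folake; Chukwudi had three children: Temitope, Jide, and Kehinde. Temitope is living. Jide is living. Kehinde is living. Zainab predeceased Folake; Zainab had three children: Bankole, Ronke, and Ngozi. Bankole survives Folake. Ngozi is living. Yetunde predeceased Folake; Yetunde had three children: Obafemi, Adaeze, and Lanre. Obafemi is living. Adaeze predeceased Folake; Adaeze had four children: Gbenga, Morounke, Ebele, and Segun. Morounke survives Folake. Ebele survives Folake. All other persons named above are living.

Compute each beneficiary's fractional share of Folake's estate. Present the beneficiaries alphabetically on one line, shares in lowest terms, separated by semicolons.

Ifeoma, as surviving spouse, takes 1/4.
The remaining 3/4 passes to Folake's descendants per stirpes.
The 3/4 is divided into 4 equal shares of 3/16 among Chukwudi, Zainab, Abiodun, Yetunde.
Chukwudi predeceased; the 3/16 allotted to Chukwudi's branch passes to Chukwudi's issue by representation.
The 3/16 is divided into 3 equal shares of 1/16 among Temitope, Jide, Kehinde.
Temitope is living and takes 1/16.
Jide is living and takes 1/16.
Kehinde is living and takes 1/16.
Zainab predeceased; the 3/16 allotted to Zainab's branch passes to Zainab's issue by representation.
The 3/16 is divided into 3 equal shares of 1/16 among Bankole, Ronke, Ngozi.
Bankole is living and takes 1/16.
Ronke is living and takes 1/16.
Ngozi is living and takes 1/16.
Abiodun is living and takes 3/16.
Yetunde predeceased; the 3/16 allotted to Yetunde's branch passes to Yetunde's issue by representation.
The 3/16 is divided into 3 equal shares of 1/16 among Obafemi, Adaeze, Lanre.
Obafemi is living and takes 1/16.
Adaeze predeceased; the 1/16 allotted to Adaeze's branch passes to Adaeze's issue by representation.
The 1/16 is divided into 4 equal shares of 1/64 among Gbenga, Morounke, Ebele, Segun.
Gbenga is living and takes 1/64.
Morounke is living and takes 1/64.
Ebele is living and takes 1/64.
Segun is living and takes 1/64.
Lanre is living and takes 1/16.

Abiodun 3/16; Bankole 1/16; Ebele 1/64; Gbenga 1/64; Ifeoma 1/4; Jide 1/16; Kehinde 1/16; Lanre 1/16; Morounke 1/64; Ngozi 1/16; Obafemi 1/16; Ronke 1/16; Segun 1/64; Temitope 1/16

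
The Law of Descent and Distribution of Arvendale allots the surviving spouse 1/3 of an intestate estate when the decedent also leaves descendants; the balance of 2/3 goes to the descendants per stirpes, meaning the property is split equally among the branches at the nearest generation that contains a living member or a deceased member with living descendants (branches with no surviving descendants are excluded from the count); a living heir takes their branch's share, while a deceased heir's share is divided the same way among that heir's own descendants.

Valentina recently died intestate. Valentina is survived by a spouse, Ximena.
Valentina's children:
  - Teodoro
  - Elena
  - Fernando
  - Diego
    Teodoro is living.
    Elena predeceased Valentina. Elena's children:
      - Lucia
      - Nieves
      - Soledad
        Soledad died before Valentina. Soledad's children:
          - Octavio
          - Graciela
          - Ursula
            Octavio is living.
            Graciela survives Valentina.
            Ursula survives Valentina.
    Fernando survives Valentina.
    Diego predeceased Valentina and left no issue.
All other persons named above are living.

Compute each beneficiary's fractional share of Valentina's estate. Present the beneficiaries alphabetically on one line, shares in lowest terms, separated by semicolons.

Fernando 2/9; Graciela 2/81; Lucia 2/27; Nieves 2/27; Octavio 2/81; Teodoro 2/9; Ursula 2/81; Ximena 1/3

Ximena, as surviving spouse, takes 1/3.
The remaining 2/3 passes to Valentina's descendants per stirpes.
Diego left no surviving issue, so that branch lapses and is disregarded.
The 2/3 is divided into 3 equal shares of 2/9 among Teodoro, Elena, Fernando.
Teodoro is living and takes 2/9.
Elena predeceased; the 2/9 allotted to Elena's branch passes to Elena's issue by representation.
The 2/9 is divided into 3 equal shares of 2/27 among Lucia, Nieves, Soledad.
Lucia is living and takes 2/27.
Nieves is living and takes 2/27.
Soledad predeceased; the 2/27 allotted to Soledad's branch passes to Soledad's issue by representation.
The 2/27 is divided into 3 equal shares of 2/81 among Octavio, Graciela, Ursula.
Octavio is living and takes 2/81.
Graciela is living and takes 2/81.
Ursula is living and takes 2/81.
Fernando is living and takes 2/9.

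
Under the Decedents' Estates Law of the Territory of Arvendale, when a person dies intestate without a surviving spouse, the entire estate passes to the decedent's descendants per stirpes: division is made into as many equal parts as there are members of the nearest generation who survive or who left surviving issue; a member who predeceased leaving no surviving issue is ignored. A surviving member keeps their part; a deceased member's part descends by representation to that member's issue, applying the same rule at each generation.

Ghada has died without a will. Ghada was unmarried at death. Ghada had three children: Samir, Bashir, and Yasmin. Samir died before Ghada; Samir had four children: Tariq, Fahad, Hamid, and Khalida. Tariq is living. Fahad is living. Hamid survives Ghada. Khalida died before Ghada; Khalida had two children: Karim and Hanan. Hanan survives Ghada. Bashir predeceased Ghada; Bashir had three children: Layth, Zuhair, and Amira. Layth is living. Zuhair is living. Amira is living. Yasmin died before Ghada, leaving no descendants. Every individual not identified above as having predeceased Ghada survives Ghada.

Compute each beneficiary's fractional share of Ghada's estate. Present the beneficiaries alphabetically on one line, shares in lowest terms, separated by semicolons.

There is no surviving spouse, so the entire estate passes to Ghada's descendants per stirpes.
Yasmin left no surviving issue, so that branch lapses and is disregarded.
The estate is divided into 2 equal shares of 1/2 among Samir, Bashir.
Samir predeceased; the 1/2 allotted to Samir's branch passes to Samir's issue by representation.
The 1/2 is divided into 4 equal shares of 1/8 among Tariq, Fahad, Hamid, Khalida.
Tariq is living and takes 1/8.
Fahad is living and takes 1/8.
Hamid is living and takes 1/8.
Khalida predeceased; the 1/8 allotted to Khalida's branch passes to Khalida's issue by representation.
The 1/8 is divided into 2 equal shares of 1/16 among Karim, Hanan.
Karim is living and takes 1/16.
Hanan is living and takes 1/16.
Bashir predeceased; the 1/2 allotted to Bashir's branch passes to Bashir's issue by representation.
The 1/2 is divided into 3 equal shares of 1/6 among Layth, Zuhair, Amira.
Layth is living and takes 1/6.
Zuhair is living and takes 1/6.
Amira is living and takes 1/6.

Amira 1/6; Fahad 1/8; Hamid 1/8; Hanan 1/16; Karim 1/16; Layth 1/6; Tariq 1/8; Zuhair 1/6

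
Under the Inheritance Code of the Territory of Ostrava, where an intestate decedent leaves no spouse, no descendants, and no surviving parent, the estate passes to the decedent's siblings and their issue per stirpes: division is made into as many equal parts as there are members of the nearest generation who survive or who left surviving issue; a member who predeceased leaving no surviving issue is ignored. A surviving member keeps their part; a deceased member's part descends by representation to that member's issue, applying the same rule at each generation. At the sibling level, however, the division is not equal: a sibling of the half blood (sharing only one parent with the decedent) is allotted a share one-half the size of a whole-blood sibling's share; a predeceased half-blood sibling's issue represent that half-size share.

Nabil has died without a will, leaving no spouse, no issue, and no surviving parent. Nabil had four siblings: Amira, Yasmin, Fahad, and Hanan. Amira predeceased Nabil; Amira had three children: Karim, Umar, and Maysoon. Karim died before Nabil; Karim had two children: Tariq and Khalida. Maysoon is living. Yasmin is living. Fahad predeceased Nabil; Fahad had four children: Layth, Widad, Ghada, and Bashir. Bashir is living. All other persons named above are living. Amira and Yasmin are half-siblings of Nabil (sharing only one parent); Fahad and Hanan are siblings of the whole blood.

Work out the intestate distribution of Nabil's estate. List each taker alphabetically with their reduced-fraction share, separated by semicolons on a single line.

No spouse, descendants, or parent survives, so the estate passes to Nabil's siblings per stirpes.
Half-blood siblings count for one-half the weight of whole-blood siblings at the initial division.
Dividing 1 in proportion to weights (total weight 3): Amira (weight 1/2) → 1/6; Yasmin (weight 1/2) → 1/6; Fahad (weight 1) → 1/3; Hanan (weight 1) → 1/3.
Amira predeceased; the 1/6 allotted to Amira's branch passes to Amira's issue by representation.
The 1/6 is divided into 3 equal shares of 1/18 among Karim, Umar, Maysoon.
Karim predeceased; the 1/18 allotted to Karim's branch passes to Karim's issue by representation.
The 1/18 is divided into 2 equal shares of 1/36 among Tariq, Khalida.
Tariq is living and takes 1/36.
Khalida is living and takes 1/36.
Umar is living and takes 1/18.
Maysoon is living and takes 1/18.
Yasmin is living and takes 1/6.
Fahad predeceased; the 1/3 allotted to Fahad's branch passes to Fahad's issue by representation.
The 1/3 is divided into 4 equal shares of 1/12 among Layth, Widad, Ghada, Bashir.
Layth is living and takes 1/12.
Widad is living and takes 1/12.
Ghada is living and takes 1/12.
Bashir is living and takes 1/12.
Hanan is living and takes 1/3.

Bashir 1/12; Ghada 1/12; Hanan 1/3; Khalida 1/36; Layth 1/12; Maysoon 1/18; Tariq 1/36; Umar 1/18; Widad 1/12; Yasmin 1/6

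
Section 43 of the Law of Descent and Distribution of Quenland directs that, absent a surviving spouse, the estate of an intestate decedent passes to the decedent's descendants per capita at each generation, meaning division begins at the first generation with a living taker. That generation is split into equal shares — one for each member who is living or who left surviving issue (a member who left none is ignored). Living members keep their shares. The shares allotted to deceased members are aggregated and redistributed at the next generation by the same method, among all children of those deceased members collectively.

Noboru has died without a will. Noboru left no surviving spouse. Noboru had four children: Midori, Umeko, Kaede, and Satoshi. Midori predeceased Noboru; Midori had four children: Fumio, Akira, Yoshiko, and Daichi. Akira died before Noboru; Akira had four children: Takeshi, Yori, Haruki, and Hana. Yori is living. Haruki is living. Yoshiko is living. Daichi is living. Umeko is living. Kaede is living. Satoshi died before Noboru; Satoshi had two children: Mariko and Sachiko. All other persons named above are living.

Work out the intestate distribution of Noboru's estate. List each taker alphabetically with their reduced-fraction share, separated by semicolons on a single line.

Daichi 1/12; Fumio 1/12; Hana 1/48; Haruki 1/48; Kaede 1/4; Mariko 1/12; Sachiko 1/12; Takeshi 1/48; Umeko 1/4; Yori 1/48; Yoshiko 1/12

There is no surviving spouse, so the entire estate passes to Noboru's descendants per capita at each generation.
At generation 1 (Midori, Umeko, Kaede, Satoshi) there are 4 shares of (1)/4 = 1/4 each.
Living: Umeko and Kaede — each takes 1/4.
Deceased: Midori and Satoshi. Their combined 1/2 is pooled and carried to generation 2.
At generation 2 (Fumio, Akira, Yoshiko, Daichi, Mariko, Sachiko) there are 6 shares of (1/2)/6 = 1/12 each.
Living: Fumio, Yoshiko, Daichi, Mariko, and Sachiko — each takes 1/12.
Deceased: Akira. That 1/12 share is carried to generation 3.
At generation 3 (Takeshi, Yori, Haruki, Hana) there are 4 shares of (1/12)/4 = 1/48 each.
Living: Takeshi, Yori, Haruki, and Hana — each takes 1/48.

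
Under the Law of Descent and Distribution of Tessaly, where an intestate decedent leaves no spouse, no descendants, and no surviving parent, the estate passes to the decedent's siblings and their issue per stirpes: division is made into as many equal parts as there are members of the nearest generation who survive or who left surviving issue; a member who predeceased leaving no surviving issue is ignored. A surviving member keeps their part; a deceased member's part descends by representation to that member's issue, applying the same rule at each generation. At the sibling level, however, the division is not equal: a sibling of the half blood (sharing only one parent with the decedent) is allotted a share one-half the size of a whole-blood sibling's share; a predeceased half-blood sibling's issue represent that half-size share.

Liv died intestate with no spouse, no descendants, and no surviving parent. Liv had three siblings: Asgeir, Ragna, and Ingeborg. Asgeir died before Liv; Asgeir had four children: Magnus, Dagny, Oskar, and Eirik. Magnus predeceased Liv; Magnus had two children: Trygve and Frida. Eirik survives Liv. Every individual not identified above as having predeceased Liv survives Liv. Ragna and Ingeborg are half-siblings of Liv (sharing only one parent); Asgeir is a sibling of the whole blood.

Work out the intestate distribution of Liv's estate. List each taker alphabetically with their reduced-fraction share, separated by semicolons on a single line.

Dagny 1/8; Eirik 1/8; Frida 1/16; Ingeborg 1/4; Oskar 1/8; Ragna 1/4; Trygve 1/16

No spouse, descendants, or parent survives, so the estate passes to Liv's siblings per stirpes.
Half-blood siblings count for one-half the weight of whole-blood siblings at the initial division.
Dividing 1 in proportion to weights (total weight 2): Asgeir (weight 1) → 1/2; Ragna (weight 1/2) → 1/4; Ingeborg (weight 1/2) → 1/4.
Asgeir predeceased; the 1/2 allotted to Asgeir's branch passes to Asgeir's issue by representation.
The 1/2 is divided into 4 equal shares of 1/8 among Magnus, Dagny, Oskar, Eirik.
Magnus predeceased; the 1/8 allotted to Magnus's branch passes to Magnus's issue by representation.
The 1/8 is divided into 2 equal shares of 1/16 among Trygve, Frida.
Trygve is living and takes 1/16.
Frida is living and takes 1/16.
Dagny is living and takes 1/8.
Oskar is living and takes 1/8.
Eirik is living and takes 1/8.
Ragna is living and takes 1/4.
Ingeborg is living and takes 1/4.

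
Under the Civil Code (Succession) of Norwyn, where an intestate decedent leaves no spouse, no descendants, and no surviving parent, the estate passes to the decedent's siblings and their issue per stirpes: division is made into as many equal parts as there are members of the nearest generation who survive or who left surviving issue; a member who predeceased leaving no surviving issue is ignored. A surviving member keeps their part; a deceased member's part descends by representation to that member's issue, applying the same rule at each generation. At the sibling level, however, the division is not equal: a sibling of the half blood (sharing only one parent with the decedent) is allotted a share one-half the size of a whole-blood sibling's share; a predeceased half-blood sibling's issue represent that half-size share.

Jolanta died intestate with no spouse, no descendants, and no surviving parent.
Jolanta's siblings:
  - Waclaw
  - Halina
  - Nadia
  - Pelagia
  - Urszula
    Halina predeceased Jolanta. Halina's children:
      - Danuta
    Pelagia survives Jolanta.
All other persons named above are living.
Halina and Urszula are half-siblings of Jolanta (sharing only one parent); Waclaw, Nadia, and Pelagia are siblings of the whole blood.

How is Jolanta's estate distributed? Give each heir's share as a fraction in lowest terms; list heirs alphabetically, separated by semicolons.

No spouse, descendants, or parent survives, so the estate passes to Jolanta's siblings per stirpes.
Half-blood siblings count for one-half the weight of whole-blood siblings at the initial division.
Dividing 1 in proportion to weights (total weight 4): Waclaw (weight 1) → 1/4; Halina (weight 1/2) → 1/8; Nadia (weight 1) → 1/4; Pelagia (weight 1) → 1/4; Urszula (weight 1/2) → 1/8.
Waclaw is living and takes 1/4.
Halina predeceased; the 1/8 allotted to Halina's branch passes to Halina's issue by representation.
Danuta is the sole taker at this level and receives the full 1/8.
Nadia is living and takes 1/4.
Pelagia is living and takes 1/4.
Urszula is living and takes 1/8.

Danuta 1/8; Nadia 1/4; Pelagia 1/4; Urszula 1/8; Waclaw 1/4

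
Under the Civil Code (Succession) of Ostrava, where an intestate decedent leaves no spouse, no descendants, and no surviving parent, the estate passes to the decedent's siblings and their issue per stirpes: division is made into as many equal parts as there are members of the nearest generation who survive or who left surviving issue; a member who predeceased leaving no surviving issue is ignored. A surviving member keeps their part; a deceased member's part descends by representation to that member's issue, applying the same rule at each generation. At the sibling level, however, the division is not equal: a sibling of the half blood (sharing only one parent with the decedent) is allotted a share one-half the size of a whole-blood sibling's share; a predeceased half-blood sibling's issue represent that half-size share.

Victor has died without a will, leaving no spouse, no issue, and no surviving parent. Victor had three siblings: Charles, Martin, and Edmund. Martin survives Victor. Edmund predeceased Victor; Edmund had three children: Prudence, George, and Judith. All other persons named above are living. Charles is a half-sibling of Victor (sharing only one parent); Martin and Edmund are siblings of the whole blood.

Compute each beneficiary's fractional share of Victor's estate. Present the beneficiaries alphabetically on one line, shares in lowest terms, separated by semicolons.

No spouse, descendants, or parent survives, so the estate passes to Victor's siblings per stirpes.
Half-blood siblings count for one-half the weight of whole-blood siblings at the initial division.
Dividing 1 in proportion to weights (total weight 5/2): Charles (weight 1/2) → 1/5; Martin (weight 1) → 2/5; Edmund (weight 1) → 2/5.
Charles is living and takes 1/5.
Martin is living and takes 2/5.
Edmund predeceased; the 2/5 allotted to Edmund's branch passes to Edmund's issue by representation.
The 2/5 is divided into 3 equal shares of 2/15 among Prudence, George, Judith.
Prudence is living and takes 2/15.
George is living and takes 2/15.
Judith is living and takes 2/15.

Charles 1/5; George 2/15; Judith 2/15; Martin 2/5; Prudence 2/15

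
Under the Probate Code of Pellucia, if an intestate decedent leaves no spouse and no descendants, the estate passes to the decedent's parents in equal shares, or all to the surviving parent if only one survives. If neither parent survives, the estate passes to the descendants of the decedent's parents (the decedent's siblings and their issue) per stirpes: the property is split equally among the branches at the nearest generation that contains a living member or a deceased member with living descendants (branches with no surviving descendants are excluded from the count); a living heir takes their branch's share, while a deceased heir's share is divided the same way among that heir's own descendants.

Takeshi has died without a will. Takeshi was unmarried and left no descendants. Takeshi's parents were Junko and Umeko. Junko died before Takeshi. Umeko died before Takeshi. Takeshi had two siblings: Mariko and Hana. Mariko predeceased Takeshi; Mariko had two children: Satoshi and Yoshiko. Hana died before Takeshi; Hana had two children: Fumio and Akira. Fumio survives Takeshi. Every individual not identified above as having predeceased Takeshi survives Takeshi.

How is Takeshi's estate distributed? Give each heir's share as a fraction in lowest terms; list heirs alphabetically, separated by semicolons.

Akira 1/4; Fumio 1/4; Satoshi 1/4; Yoshiko 1/4

Neither parent survives and there are no descendants, so the estate passes to Takeshi's siblings and their issue per stirpes.
The estate is divided into 2 equal shares of 1/2 among Mariko, Hana.
Mariko predeceased; the 1/2 allotted to Mariko's branch passes to Mariko's issue by representation.
The 1/2 is divided into 2 equal shares of 1/4 among Satoshi, Yoshiko.
Satoshi is living and takes 1/4.
Yoshiko is living and takes 1/4.
Hana predeceased; the 1/2 allotted to Hana's branch passes to Hana's issue by representation.
The 1/2 is divided into 2 equal shares of 1/4 among Fumio, Akira.
Fumio is living and takes 1/4.
Akira is living and takes 1/4.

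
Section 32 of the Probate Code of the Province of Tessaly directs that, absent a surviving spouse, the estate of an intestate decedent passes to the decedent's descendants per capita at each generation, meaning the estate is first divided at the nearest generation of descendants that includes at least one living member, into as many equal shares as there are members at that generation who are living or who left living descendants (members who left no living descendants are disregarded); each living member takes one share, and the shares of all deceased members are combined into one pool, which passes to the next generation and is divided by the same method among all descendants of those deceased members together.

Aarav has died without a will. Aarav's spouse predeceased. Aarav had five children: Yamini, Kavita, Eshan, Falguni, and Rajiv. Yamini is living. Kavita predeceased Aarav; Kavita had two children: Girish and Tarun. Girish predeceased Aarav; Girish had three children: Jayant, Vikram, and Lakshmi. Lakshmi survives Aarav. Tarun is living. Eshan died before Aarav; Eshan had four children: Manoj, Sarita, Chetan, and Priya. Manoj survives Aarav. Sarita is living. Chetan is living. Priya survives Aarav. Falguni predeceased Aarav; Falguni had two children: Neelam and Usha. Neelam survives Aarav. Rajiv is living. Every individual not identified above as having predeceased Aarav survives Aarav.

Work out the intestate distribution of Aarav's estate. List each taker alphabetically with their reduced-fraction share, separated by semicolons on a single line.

There is no surviving spouse, so the entire estate passes to Aarav's descendants per capita at each generation.
At generation 1 (Yamini, Kavita, Eshan, Falguni, Rajiv) there are 5 shares of (1)/5 = 1/5 each.
Living: Yamini and Rajiv — each takes 1/5.
Deceased: Kavita, Eshan, and Falguni. Their combined 3/5 is pooled and carried to generation 2.
At generation 2 (Girish, Tarun, Manoj, Sarita, Chetan, Priya, Neelam, Usha) there are 8 shares of (3/5)/8 = 3/40 each.
Living: Tarun, Manoj, Sarita, Chetan, Priya, Neelam, and Usha — each takes 3/40.
Deceased: Girish. That 3/40 share is carried to generation 3.
At generation 3 (Jayant, Vikram, Lakshmi) there are 3 shares of (3/40)/3 = 1/40 each.
Living: Jayant, Vikram, and Lakshmi — each takes 1/40.

Chetan 3/40; Jayant 1/40; Lakshmi 1/40; Manoj 3/40; Neelam 3/40; Priya 3/40; Rajiv 1/5; Sarita 3/40; Tarun 3/40; Usha 3/40; Vikram 1/40; Yamini 1/5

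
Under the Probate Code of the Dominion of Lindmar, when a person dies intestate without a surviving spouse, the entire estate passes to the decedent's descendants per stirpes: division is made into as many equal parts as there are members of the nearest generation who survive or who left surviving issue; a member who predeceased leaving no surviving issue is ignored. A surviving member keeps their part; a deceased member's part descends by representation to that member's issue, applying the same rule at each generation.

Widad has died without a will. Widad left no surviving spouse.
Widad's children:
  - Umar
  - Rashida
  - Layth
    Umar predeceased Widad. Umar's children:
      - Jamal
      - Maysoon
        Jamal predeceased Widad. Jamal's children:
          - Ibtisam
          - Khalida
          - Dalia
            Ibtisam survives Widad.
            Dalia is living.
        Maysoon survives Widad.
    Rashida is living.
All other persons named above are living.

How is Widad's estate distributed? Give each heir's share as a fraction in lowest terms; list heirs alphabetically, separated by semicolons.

Dalia 1/18; Ibtisam 1/18; Khalida 1/18; Layth 1/3; Maysoon 1/6; Rashida 1/3

There is no surviving spouse, so the entire estate passes to Widad's descendants per stirpes.
The estate is divided into 3 equal shares of 1/3 among Umar, Rashida, Layth.
Umar predeceased; the 1/3 allotted to Umar's branch passes to Umar's issue by representation.
The 1/3 is divided into 2 equal shares of 1/6 among Jamal, Maysoon.
Jamal predeceased; the 1/6 allotted to Jamal's branch passes to Jamal's issue by representation.
The 1/6 is divided into 3 equal shares of 1/18 among Ibtisam, Khalida, Dalia.
Ibtisam is living and takes 1/18.
Khalida is living and takes 1/18.
Dalia is living and takes 1/18.
Maysoon is living and takes 1/6.
Rashida is living and takes 1/3.
Layth is living and takes 1/3.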